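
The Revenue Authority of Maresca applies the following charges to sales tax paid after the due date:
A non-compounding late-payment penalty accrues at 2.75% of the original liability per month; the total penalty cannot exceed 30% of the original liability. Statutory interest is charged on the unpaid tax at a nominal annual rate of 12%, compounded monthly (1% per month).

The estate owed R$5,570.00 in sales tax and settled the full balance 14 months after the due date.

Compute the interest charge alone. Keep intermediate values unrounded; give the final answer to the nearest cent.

Interest: R$5,570.00 × ((1 + 0.01)^14 − 1) = R$5,570.00 × 0.1494742… = R$832.5714…

R$832.57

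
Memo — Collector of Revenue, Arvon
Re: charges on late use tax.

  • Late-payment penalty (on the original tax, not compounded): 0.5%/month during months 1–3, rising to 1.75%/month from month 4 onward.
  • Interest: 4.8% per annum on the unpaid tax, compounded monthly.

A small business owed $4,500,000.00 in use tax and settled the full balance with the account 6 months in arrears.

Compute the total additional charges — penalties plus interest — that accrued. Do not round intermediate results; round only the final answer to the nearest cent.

Penalty, months 1–3: 3 × 0.5% × $4,500,000.00 = $67,500.00
Penalty, months 4–6: 3 × 1.75% × $4,500,000.00 = $236,250.00
Interest (4.8%/yr ÷ 12 = 0.4%/month): $4,500,000.00 × ((1 + 0.004)^6 − 1) = $109,085.7773…
Penalties + interest = $303,750.0000 + $109,085.7773… = $412,835.78

$412,835.78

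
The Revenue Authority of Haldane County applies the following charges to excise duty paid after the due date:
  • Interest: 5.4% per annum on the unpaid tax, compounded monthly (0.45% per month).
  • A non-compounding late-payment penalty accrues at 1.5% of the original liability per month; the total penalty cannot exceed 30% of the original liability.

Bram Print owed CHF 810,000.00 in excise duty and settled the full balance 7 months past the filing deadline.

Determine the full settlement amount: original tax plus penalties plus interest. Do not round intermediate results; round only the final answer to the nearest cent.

Penalty: 7 × 1.5% × CHF 810,000.00 = CHF 85,050.00 (below the 30% cap of CHF 243,000.00)
Interest: CHF 810,000.00 × ((1 + 0.0045)^7 − 1) = CHF 810,000.00 × 0.0319285… = CHF 25,862.0476…
Total = CHF 810,000.00 + CHF 85,050.0000 + CHF 25,862.0476… = CHF 920,912.05

CHF 920,912.05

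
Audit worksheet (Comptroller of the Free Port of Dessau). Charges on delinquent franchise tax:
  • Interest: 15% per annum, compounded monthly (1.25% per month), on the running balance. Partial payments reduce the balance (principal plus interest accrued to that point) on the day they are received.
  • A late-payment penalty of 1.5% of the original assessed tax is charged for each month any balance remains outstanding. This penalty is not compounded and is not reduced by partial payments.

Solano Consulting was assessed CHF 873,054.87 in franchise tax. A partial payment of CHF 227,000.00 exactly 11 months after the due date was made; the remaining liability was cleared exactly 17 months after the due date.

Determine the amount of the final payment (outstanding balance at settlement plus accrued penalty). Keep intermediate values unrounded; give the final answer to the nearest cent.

Balance at month 11: CHF 873,054.8700 × (1 + 0.0125)^11 = CHF 1,000,891.2440…
After CHF 227,000.00 payment: CHF 1,000,891.2440… − CHF 227,000.00 = CHF 773,891.2440…
Balance at month 17: CHF 773,891.2440… × (1 + 0.0125)^6 = CHF 833,777.4099…
Penalty: 17 × 1.5% × CHF 873,054.87 = CHF 222,628.99…
Final settlement = outstanding balance + penalty = CHF 833,777.4099… + CHF 222,628.99… = CHF 1,056,406.40

CHF 1,056,406.40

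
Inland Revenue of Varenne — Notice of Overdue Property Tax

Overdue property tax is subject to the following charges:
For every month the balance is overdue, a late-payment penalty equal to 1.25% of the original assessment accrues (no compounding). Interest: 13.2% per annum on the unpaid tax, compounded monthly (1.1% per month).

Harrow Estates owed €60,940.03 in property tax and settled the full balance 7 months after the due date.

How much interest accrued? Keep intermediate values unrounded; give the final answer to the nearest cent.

Interest: €60,940.03 × ((1 + 0.011)^7 − 1) = €60,940.03 × 0.0795881… = €4,850.1013…

€4,850.10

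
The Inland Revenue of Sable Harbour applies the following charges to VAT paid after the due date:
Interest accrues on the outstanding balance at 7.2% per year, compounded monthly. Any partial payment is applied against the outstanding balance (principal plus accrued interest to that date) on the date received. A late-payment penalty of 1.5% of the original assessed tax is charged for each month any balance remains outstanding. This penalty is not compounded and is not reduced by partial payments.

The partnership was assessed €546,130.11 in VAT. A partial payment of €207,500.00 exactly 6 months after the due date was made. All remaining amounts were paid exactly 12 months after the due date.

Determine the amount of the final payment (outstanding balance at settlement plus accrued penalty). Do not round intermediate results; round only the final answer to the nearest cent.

Monthly rate = 7.2% ÷ 12 = 0.6%
Balance at month 6: €546,130.1100 × (1 + 0.006)^6 = €566,088.0741…
After €207,500.00 payment: €566,088.0741… − €207,500.00 = €358,588.0741…
Balance at month 12: €358,588.0741… × (1 + 0.006)^6 = €371,692.4385…
Penalty: 12 × 1.5% × €546,130.11 = €98,303.42…
Final settlement = outstanding balance + penalty = €371,692.4385… + €98,303.42… = €469,995.86

€469,995.86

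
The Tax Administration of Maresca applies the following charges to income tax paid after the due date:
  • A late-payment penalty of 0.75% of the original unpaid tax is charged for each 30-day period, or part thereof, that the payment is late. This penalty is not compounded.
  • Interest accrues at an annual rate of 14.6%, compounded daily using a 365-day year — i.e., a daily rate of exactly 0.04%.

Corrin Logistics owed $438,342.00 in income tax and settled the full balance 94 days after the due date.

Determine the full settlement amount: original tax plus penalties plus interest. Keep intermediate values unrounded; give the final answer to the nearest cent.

Penalty periods: ⌈94/30⌉ = 4; penalty = 4 × 0.75% × $438,342.00 = $13,150.26
Interest: $438,342.00 × ((1 + 0.0004)^94 − 1) = $438,342.00 × 0.03830802… = $16,792.0130…
Total = $438,342.00 + $13,150.2600 + $16,792.0130… = $468,284.27

$468,284.27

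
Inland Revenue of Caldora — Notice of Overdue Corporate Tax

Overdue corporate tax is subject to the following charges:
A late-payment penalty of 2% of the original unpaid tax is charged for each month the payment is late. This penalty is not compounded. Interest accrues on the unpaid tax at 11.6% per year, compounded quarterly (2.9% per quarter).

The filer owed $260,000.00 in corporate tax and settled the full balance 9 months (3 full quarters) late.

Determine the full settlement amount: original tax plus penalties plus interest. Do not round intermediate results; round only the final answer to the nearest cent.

Late-payment penalty: 9 × 2% × $260,000.00 = $46,800.00
Interest: $260,000.00 × ((1 + 0.029)^3 − 1) = $260,000.00 × 0.0895474… = $23,282.3211…
Total = $260,000.00 + $46,800.0000 + $23,282.3211… = $330,082.32

$330,082.32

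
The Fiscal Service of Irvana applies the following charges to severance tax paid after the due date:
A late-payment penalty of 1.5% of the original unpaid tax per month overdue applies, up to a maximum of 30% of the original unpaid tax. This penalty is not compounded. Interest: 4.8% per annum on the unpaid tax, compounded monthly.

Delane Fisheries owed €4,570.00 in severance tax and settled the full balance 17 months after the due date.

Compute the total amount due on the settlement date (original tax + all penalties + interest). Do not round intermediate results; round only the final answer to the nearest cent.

€6,056.26

Penalty: 17 × 1.5% × €4,570.00 = €1,165.35 (below the 30% cap of €1,371.00)
Interest (4.8%/yr ÷ 12 = 0.4%/month): €4,570.00 × ((1 + 0.004)^17 − 1) = €320.9060…
Total = €4,570.00 + €1,165.3500 + €320.9060… = €6,056.26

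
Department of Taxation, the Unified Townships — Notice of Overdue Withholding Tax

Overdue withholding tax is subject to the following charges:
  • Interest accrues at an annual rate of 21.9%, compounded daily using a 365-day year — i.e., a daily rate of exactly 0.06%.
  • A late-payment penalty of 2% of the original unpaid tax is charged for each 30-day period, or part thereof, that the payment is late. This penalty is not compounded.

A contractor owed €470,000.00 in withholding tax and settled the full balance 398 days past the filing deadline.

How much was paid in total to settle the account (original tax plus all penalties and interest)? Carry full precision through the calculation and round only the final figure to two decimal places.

Penalty periods: ⌈398/30⌉ = 14; penalty = 14 × 2% × €470,000.00 = €131,600.00
Interest: €470,000.00 × ((1 + 0.0006)^398 − 1) = €470,000.00 × 0.26963364… = €126,727.8121…
Total = €470,000.00 + €131,600.0000 + €126,727.8121… = €728,327.81

€728,327.81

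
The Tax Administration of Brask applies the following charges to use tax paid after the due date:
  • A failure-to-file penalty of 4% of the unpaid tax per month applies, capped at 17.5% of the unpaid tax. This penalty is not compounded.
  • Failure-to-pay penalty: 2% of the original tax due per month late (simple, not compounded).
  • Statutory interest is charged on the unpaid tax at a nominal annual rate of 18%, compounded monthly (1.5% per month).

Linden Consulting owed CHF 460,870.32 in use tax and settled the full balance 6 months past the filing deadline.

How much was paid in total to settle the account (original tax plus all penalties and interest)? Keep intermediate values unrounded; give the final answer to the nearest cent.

Failure-to-file: 6 × 4% × CHF 460,870.32 = CHF 110,608.88…, capped at 17.5% × CHF 460,870.32 = CHF 80,652.31…
Failure-to-pay penalty = 2% × CHF 460,870.32 × 6 mo = CHF 55,304.44…
Interest: CHF 460,870.32 × ((1 + 0.015)^6 − 1) = CHF 460,870.32 × 0.0934433… = CHF 43,065.2270…
Total = CHF 460,870.32 + CHF 135,956.7444 + CHF 43,065.2270… = CHF 639,892.29

CHF 639,892.29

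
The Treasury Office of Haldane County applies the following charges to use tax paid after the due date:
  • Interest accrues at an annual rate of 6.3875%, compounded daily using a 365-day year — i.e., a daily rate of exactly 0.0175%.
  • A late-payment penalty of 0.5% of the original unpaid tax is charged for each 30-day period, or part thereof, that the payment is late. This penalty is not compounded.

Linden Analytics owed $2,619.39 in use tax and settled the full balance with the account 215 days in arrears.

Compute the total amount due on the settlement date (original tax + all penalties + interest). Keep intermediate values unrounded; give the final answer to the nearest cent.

Penalty periods: ⌈215/30⌉ = 8; penalty = 8 × 0.5% × $2,619.39 = $104.78…
Interest: $2,619.39 × ((1 + 0.000175)^215 − 1) = $2,619.39 × 0.03833836… = $100.4231…
Total = $2,619.39 + $104.7756 + $100.4231… = $2,824.59

$2,824.59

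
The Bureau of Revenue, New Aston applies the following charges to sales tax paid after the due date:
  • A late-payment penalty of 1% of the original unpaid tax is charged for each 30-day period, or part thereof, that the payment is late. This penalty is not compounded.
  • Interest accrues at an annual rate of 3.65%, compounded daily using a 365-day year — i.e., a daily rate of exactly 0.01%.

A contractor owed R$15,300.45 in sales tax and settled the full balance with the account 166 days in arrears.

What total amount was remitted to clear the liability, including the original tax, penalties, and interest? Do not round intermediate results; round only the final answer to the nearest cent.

Penalty periods: ⌈166/30⌉ = 6; penalty = 6 × 1% × R$15,300.45 = R$918.03…
Interest: R$15,300.45 × ((1 + 0.0001)^166 − 1) = R$15,300.45 × 0.01673770… = R$256.0944…
Total = R$15,300.45 + R$918.0270 + R$256.0944… = R$16,474.57

R$16,474.57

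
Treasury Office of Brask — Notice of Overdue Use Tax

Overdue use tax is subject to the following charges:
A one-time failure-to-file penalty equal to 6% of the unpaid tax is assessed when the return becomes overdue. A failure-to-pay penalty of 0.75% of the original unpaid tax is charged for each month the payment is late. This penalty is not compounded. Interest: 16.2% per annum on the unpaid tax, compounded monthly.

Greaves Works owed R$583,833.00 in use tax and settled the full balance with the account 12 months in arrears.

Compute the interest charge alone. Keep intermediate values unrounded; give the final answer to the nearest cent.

Interest (16.2%/yr ÷ 12 = 1.35%/month): R$583,833.00 × ((1 + 0.0135)^12 − 1) = R$101,929.4095…

R$101,929.41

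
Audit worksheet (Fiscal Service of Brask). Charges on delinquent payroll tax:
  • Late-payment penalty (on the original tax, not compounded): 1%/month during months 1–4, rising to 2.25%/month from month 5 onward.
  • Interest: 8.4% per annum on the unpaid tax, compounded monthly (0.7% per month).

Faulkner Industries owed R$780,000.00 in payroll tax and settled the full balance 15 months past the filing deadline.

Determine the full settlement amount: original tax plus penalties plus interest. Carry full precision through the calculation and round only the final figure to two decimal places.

Penalty, months 1–4: 4 × 1% × R$780,000.00 = R$31,200.00
Penalty, months 5–15: 11 × 2.25% × R$780,000.00 = R$193,050.00
Interest: R$780,000.00 × ((1 + 0.007)^15 − 1) = R$780,000.00 × 0.1103044… = R$86,037.4269…
Total = R$780,000.00 + R$224,250.0000 + R$86,037.4269… = R$1,090,287.43

R$1,090,287.43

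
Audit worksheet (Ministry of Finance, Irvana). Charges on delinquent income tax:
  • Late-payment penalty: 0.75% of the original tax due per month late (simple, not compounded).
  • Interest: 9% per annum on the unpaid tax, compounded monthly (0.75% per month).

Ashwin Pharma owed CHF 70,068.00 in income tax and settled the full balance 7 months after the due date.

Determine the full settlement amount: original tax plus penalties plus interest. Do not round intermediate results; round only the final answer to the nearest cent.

Late-payment penalty: 7 × 0.75% × CHF 70,068.00 = CHF 3,678.57
Interest: CHF 70,068.00 × ((1 + 0.0075)^7 − 1) = CHF 70,068.00 × 0.0536961… = CHF 3,762.3802…
Total = CHF 70,068.00 + CHF 3,678.5700 + CHF 3,762.3802… = CHF 77,508.95

CHF 77,508.95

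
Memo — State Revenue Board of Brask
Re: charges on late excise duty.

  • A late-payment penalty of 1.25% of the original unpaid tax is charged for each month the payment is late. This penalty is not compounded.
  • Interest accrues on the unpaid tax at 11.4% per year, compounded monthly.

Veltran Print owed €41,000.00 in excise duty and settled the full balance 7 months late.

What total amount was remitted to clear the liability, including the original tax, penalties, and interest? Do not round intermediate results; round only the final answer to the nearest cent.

Late-payment penalty: 7 × 1.25% × €41,000.00 = €3,587.50
Interest (11.4%/yr ÷ 12 = 0.95%/month): €41,000.00 × ((1 + 0.0095)^7 − 1) = €2,805.4473…
Total = €41,000.00 + €3,587.5000 + €2,805.4473… = €47,392.95

€47,392.95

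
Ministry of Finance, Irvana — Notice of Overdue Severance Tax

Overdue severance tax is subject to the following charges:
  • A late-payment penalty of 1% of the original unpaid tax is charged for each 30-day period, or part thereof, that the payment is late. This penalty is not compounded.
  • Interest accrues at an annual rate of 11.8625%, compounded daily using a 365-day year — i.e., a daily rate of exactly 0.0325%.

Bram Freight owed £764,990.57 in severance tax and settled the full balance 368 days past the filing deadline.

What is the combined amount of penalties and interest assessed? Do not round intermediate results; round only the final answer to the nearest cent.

Penalty periods: ⌈368/30⌉ = 13; penalty = 13 × 1% × £764,990.57 = £99,448.77…
Interest: £764,990.57 × ((1 + 0.000325)^368 − 1) = £764,990.57 × 0.12702404… = £97,172.1957…
Penalties + interest = £99,448.7741 + £97,172.1957… = £196,620.97

£196,620.97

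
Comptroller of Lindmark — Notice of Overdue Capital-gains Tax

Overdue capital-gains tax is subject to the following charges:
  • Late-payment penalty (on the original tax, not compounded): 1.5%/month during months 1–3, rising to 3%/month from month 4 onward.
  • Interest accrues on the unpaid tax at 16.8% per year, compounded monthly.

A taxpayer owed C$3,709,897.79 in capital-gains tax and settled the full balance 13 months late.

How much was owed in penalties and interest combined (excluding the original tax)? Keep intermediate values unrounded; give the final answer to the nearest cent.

Penalty, months 1–3: 3 × 1.5% × C$3,709,897.79 = C$166,945.40…
Penalty, months 4–13: 10 × 3% × C$3,709,897.79 = C$1,112,969.34…
Interest (16.8%/yr ÷ 12 = 1.4%/month): C$3,709,897.79 × ((1 + 0.014)^13 − 1) = C$734,934.3015…
Penalties + interest = C$1,279,914.7376… + C$734,934.3015… = C$2,014,849.04

C$2,014,849.04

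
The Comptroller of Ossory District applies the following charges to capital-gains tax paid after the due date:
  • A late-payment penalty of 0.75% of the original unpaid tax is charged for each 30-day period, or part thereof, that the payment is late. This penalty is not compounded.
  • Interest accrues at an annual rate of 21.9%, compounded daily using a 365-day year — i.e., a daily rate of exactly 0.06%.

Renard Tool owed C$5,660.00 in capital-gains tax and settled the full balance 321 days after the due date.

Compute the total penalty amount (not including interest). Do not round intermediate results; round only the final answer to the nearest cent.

C$466.95

Penalty periods: ⌈321/30⌉ = 11; penalty = 11 × 0.75% × C$5,660.00 = C$466.95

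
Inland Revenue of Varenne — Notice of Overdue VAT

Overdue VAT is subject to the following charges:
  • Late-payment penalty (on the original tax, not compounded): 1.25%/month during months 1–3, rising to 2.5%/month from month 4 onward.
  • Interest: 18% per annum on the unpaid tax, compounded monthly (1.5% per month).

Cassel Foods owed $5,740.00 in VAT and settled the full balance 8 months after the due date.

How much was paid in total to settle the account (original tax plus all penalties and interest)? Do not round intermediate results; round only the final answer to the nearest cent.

$7,398.82

Penalty, months 1–3: 3 × 1.25% × $5,740.00 = $215.25
Penalty, months 4–8: 5 × 2.5% × $5,740.00 = $717.50
Interest: $5,740.00 × ((1 + 0.015)^8 − 1) = $5,740.00 × 0.1264926… = $726.0674…
Total = $5,740.00 + $932.7500 + $726.0674… = $7,398.82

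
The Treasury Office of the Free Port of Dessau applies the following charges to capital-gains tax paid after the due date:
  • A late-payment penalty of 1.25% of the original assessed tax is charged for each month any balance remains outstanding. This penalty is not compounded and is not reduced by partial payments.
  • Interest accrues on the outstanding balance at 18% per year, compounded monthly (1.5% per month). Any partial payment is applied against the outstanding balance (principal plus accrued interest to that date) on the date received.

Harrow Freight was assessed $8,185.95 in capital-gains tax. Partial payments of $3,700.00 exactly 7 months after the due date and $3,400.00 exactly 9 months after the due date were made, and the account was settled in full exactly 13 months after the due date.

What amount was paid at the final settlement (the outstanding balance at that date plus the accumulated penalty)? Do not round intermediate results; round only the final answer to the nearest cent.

Balance at month 7: $8,185.9500 × (1 + 0.015)^7 = $9,085.1350…
After $3,700.00 payment: $9,085.1350… − $3,700.00 = $5,385.1350…
Balance at month 9: $5,385.1350… × (1 + 0.015)^2 = $5,547.9007…
After $3,400.00 payment: $5,547.9007… − $3,400.00 = $2,147.9007…
Balance at month 13: $2,147.9007… × (1 + 0.015)^4 = $2,279.7035…
Penalty: 13 × 1.25% × $8,185.95 = $1,330.22…
Final settlement = outstanding balance + penalty = $2,279.7035… + $1,330.22… = $3,609.92

$3,609.92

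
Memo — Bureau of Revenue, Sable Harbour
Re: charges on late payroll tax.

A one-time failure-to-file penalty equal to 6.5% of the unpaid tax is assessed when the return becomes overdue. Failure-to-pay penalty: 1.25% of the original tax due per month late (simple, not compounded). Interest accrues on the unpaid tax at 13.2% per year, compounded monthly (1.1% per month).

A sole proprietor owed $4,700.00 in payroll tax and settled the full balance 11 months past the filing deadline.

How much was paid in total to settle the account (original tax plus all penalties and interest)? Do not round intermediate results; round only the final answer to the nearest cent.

Failure-to-file penalty: 6.5% × $4,700.00 = $305.50
Failure-to-pay penalty = 1.25% × $4,700.00 × 11 mo = $646.25
Interest: $4,700.00 × ((1 + 0.011)^11 − 1) = $4,700.00 × 0.1278795… = $601.0338…
Total = $4,700.00 + $951.7500 + $601.0338… = $6,252.78

$6,252.78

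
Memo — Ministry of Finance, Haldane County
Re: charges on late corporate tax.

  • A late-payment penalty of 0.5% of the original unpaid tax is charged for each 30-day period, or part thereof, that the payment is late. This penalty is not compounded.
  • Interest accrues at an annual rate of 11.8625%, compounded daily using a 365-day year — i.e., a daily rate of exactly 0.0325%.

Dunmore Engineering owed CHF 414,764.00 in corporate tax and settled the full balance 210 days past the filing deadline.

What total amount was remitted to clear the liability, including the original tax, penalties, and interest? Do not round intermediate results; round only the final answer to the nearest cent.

Penalty periods: ⌈210/30⌉ = 7; penalty = 7 × 0.5% × CHF 414,764.00 = CHF 14,516.74
Interest: CHF 414,764.00 × ((1 + 0.000325)^210 − 1) = CHF 414,764.00 × 0.07062106… = CHF 29,291.0741…
Total = CHF 414,764.00 + CHF 14,516.7400 + CHF 29,291.0741… = CHF 458,571.81

CHF 458,571.81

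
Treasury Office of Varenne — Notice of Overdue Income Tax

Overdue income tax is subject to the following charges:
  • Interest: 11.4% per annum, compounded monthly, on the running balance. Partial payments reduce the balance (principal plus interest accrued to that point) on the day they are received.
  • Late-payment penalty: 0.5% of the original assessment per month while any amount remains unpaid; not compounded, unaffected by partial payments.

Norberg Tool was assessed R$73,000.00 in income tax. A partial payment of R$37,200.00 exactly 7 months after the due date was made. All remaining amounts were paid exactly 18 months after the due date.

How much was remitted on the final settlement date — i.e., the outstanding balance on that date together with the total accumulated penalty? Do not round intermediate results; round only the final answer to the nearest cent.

R$51,836.53

Monthly rate = 11.4% ÷ 12 = 0.95%
Balance at month 7: R$73,000.0000 × (1 + 0.0095)^7 = R$77,995.0648…
After R$37,200.00 payment: R$77,995.0648… − R$37,200.00 = R$40,795.0648…
Balance at month 18: R$40,795.0648… × (1 + 0.0095)^11 = R$45,266.5278…
Penalty: 18 × 0.5% × R$73,000.00 = R$6,570.00
Final settlement = outstanding balance + penalty = R$45,266.5278… + R$6,570.00 = R$51,836.53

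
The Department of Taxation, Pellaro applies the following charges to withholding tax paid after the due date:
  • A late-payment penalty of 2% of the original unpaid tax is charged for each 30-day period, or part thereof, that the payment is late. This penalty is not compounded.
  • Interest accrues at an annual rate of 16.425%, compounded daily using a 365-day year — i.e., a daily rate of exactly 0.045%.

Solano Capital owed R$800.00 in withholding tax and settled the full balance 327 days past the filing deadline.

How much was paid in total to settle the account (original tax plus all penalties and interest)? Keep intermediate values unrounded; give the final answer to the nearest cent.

Penalty periods: ⌈327/30⌉ = 11; penalty = 11 × 2% × R$800.00 = R$176.00
Interest: R$800.00 × ((1 + 0.00045)^327 − 1) = R$800.00 × 0.15848938… = R$126.7915…
Total = R$800.00 + R$176.0000 + R$126.7915… = R$1,102.79

R$1,102.79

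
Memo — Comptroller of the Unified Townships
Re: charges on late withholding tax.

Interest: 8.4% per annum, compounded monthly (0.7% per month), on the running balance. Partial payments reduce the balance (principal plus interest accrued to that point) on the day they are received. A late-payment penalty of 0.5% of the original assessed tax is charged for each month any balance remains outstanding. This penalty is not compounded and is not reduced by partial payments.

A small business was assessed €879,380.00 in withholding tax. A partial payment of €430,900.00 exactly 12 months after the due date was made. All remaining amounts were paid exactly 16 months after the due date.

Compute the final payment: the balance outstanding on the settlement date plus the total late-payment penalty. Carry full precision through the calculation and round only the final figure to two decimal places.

Balance at month 12: €879,380.0000 × (1 + 0.007)^12 = €956,159.2499…
After €430,900.00 payment: €956,159.2499… − €430,900.00 = €525,259.2499…
Balance at month 16: €525,259.2499… × (1 + 0.007)^4 = €540,121.6570…
Penalty: 16 × 0.5% × €879,380.00 = €70,350.40
Final settlement = outstanding balance + penalty = €540,121.6570… + €70,350.40 = €610,472.06

€610,472.06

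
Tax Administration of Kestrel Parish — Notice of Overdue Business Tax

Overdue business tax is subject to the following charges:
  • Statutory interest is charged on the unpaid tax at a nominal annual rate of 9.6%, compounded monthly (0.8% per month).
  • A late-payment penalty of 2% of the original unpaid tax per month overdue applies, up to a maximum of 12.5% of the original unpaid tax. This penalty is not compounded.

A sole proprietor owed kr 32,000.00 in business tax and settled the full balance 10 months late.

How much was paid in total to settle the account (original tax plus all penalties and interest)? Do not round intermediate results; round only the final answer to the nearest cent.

Penalty (uncapped): 10 × 2% × kr 32,000.00 = kr 6,400.00; cap = 12.5% × kr 32,000.00 = kr 4,000.00 → penalty = kr 4,000.00
Interest: kr 32,000.00 × ((1 + 0.008)^10 − 1) = kr 32,000.00 × 0.0829423… = kr 2,654.1539…
Total = kr 32,000.00 + kr 4,000.0000 + kr 2,654.1539… = kr 38,654.15

kr 38,654.15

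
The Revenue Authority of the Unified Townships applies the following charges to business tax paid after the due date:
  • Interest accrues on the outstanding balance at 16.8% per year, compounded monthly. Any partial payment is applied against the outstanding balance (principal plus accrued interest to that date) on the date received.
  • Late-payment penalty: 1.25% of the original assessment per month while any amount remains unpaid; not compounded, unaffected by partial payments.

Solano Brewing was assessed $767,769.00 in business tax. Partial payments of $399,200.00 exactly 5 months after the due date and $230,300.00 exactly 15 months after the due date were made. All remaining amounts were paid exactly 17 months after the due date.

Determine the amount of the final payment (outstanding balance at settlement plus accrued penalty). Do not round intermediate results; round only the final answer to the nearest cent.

$427,148.06

Monthly rate = 16.8% ÷ 12 = 1.4%
Balance at month 5: $767,769.0000 × (1 + 0.014)^5 = $823,038.8727…
After $399,200.00 payment: $823,038.8727… − $399,200.00 = $423,838.8727…
Balance at month 15: $423,838.8727… × (1 + 0.014)^10 = $487,057.6128…
After $230,300.00 payment: $487,057.6128… − $230,300.00 = $256,757.6128…
Balance at month 17: $256,757.6128… × (1 + 0.014)^2 = $263,997.1504…
Penalty: 17 × 1.25% × $767,769.00 = $163,150.91…
Final settlement = outstanding balance + penalty = $263,997.1504… + $163,150.91… = $427,148.06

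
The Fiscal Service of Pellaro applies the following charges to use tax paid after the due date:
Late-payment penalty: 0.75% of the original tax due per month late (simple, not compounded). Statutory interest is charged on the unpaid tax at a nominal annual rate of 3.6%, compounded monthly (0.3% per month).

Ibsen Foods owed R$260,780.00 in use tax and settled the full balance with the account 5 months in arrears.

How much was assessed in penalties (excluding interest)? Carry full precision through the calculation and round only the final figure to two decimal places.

R$9,779.25

Late-payment penalty: 5 × 0.75% × R$260,780.00 = R$9,779.25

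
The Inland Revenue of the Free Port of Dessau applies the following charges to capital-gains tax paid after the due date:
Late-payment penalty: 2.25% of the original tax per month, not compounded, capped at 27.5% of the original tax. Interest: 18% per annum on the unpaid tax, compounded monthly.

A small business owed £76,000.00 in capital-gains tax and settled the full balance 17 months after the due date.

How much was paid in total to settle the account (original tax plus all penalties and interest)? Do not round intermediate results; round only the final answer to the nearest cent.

£118,789.55

Penalty (uncapped): 17 × 2.25% × £76,000.00 = £29,070.00; cap = 27.5% × £76,000.00 = £20,900.00 → penalty = £20,900.00
Interest (18%/yr ÷ 12 = 1.5%/month): £76,000.00 × ((1 + 0.015)^17 − 1) = £21,889.5451…
Total = £76,000.00 + £20,900.0000 + £21,889.5451… = £118,789.55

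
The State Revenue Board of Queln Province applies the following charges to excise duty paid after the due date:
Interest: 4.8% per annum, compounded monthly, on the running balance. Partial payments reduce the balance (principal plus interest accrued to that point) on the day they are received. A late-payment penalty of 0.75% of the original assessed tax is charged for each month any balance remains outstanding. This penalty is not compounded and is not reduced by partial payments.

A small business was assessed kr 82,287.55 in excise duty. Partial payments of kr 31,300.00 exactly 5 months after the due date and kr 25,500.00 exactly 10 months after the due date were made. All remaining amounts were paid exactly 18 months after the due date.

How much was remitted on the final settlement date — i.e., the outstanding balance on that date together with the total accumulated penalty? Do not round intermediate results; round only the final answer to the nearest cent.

kr 40,232.12

Monthly rate = 4.8% ÷ 12 = 0.4%
Balance at month 5: kr 82,287.5500 × (1 + 0.004)^5 = kr 83,946.5198…
After kr 31,300.00 payment: kr 83,946.5198… − kr 31,300.00 = kr 52,646.5198…
Balance at month 10: kr 52,646.5198… × (1 + 0.004)^5 = kr 53,707.9074…
After kr 25,500.00 payment: kr 53,707.9074… − kr 25,500.00 = kr 28,207.9074…
Balance at month 18: kr 28,207.9074… × (1 + 0.004)^8 = kr 29,123.2992…
Penalty: 18 × 0.75% × kr 82,287.55 = kr 11,108.82…
Final settlement = outstanding balance + penalty = kr 29,123.2992… + kr 11,108.82… = kr 40,232.12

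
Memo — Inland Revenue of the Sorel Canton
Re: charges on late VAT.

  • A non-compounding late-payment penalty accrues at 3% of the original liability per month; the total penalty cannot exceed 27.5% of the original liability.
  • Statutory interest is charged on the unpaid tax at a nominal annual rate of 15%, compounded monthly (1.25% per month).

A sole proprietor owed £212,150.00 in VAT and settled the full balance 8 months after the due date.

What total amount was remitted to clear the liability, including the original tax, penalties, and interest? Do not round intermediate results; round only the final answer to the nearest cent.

£285,232.73

Penalty: 8 × 3% × £212,150.00 = £50,916.00 (below the 27.5% cap of £58,341.25)
Interest: £212,150.00 × ((1 + 0.0125)^8 − 1) = £212,150.00 × 0.1044861… = £22,166.7264…
Total = £212,150.00 + £50,916.0000 + £22,166.7264… = £285,232.73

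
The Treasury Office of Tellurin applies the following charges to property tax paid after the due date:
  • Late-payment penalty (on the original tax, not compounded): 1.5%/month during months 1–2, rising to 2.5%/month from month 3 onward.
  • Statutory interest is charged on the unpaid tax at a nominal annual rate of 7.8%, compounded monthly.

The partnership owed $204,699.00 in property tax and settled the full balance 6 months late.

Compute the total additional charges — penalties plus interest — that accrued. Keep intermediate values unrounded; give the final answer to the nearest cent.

$34,724.99

Penalty, months 1–2: 2 × 1.5% × $204,699.00 = $6,140.97
Penalty, months 3–6: 4 × 2.5% × $204,699.00 = $20,469.90
Interest (7.8%/yr ÷ 12 = 0.65%/month): $204,699.00 × ((1 + 0.0065)^6 − 1) = $8,114.1188…
Penalties + interest = $26,610.8700 + $8,114.1188… = $34,724.99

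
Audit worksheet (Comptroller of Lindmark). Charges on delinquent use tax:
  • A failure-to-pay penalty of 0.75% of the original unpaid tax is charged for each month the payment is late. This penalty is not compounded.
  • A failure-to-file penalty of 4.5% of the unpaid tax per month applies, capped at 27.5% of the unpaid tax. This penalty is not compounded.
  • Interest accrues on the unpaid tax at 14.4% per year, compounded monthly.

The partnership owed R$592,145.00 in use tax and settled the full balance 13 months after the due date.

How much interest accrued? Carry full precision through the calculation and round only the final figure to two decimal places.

Interest (14.4%/yr ÷ 12 = 1.2%/month): R$592,145.00 × ((1 + 0.012)^13 − 1) = R$99,327.2074…

R$99,327.21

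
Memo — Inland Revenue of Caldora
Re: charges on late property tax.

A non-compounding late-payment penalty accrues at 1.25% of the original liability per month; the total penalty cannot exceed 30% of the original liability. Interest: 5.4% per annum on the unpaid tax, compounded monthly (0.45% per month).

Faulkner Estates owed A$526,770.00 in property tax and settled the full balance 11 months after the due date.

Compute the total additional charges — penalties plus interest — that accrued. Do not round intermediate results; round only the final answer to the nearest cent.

Penalty: 11 × 1.25% × A$526,770.00 = A$72,430.88… (below the 30% cap of A$158,031.00)
Interest: A$526,770.00 × ((1 + 0.0045)^11 − 1) = A$526,770.00 × 0.0506289… = A$26,669.7971…
Penalties + interest = A$72,430.8750 + A$26,669.7971… = A$99,100.67

A$99,100.67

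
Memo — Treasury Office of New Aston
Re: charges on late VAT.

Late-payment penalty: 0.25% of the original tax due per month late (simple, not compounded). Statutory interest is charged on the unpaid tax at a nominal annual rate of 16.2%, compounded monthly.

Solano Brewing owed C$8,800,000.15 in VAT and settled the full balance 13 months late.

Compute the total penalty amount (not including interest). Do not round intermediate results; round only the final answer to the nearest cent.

Late-payment penalty: 13 × 0.25% × C$8,800,000.15 = C$286,000.00…

C$286,000.00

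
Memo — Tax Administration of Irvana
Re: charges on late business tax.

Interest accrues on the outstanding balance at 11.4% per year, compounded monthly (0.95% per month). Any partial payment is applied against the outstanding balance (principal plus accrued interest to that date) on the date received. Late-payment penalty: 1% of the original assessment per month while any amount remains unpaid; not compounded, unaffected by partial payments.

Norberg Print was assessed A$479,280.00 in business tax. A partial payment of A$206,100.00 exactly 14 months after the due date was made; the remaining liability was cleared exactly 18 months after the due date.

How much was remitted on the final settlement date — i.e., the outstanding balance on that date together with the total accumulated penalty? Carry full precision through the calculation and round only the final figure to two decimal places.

Balance at month 14: A$479,280.0000 × (1 + 0.0095)^14 = A$547,114.0057…
After A$206,100.00 payment: A$547,114.0057… − A$206,100.00 = A$341,014.0057…
Balance at month 18: A$341,014.0057… × (1 + 0.0095)^4 = A$354,158.3692…
Penalty: 18 × 1% × A$479,280.00 = A$86,270.40
Final settlement = outstanding balance + penalty = A$354,158.3692… + A$86,270.40 = A$440,428.77

A$440,428.77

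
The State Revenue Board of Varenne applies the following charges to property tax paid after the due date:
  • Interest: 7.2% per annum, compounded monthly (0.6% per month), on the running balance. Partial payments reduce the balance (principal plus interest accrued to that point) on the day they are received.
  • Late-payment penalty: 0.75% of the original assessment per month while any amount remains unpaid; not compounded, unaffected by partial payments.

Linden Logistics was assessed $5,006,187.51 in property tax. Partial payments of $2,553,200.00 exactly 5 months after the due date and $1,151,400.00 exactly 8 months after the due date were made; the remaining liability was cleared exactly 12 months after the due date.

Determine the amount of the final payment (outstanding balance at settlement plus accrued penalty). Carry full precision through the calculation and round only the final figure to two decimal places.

$1,987,658.39

Balance at month 5: $5,006,187.5100 × (1 + 0.006)^5 = $5,158,186.2086…
After $2,553,200.00 payment: $5,158,186.2086… − $2,553,200.00 = $2,604,986.2086…
Balance at month 8: $2,604,986.2086… × (1 + 0.006)^3 = $2,652,157.8616…
After $1,151,400.00 payment: $2,652,157.8616… − $1,151,400.00 = $1,500,757.8616…
Balance at month 12: $1,500,757.8616… × (1 + 0.006)^4 = $1,537,101.5126…
Penalty: 12 × 0.75% × $5,006,187.51 = $450,556.88…
Final settlement = outstanding balance + penalty = $1,537,101.5126… + $450,556.88… = $1,987,658.39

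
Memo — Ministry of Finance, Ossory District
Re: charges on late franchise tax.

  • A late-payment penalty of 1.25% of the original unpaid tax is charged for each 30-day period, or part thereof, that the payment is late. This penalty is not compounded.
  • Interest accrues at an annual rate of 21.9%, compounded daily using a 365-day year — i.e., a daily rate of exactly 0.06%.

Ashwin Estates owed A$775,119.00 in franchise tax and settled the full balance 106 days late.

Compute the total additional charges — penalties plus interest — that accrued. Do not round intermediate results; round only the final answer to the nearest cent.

Penalty periods: ⌈106/30⌉ = 4; penalty = 4 × 1.25% × A$775,119.00 = A$38,755.95
Interest: A$775,119.00 × ((1 + 0.0006)^106 − 1) = A$775,119.00 × 0.06564572… = A$50,883.2468…
Penalties + interest = A$38,755.9500 + A$50,883.2468… = A$89,639.20

A$89,639.20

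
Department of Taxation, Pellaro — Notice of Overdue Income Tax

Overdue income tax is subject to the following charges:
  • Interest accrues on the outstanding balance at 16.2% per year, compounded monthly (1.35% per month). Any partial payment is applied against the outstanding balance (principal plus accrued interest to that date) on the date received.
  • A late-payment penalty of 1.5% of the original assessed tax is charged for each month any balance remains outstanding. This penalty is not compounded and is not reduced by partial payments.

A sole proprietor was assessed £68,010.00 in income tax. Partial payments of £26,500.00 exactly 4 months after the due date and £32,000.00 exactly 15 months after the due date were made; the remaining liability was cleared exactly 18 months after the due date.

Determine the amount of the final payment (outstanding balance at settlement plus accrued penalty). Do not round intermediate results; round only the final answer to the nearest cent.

Balance at month 4: £68,010.0000 × (1 + 0.0135)^4 = £71,757.5805…
After £26,500.00 payment: £71,757.5805… − £26,500.00 = £45,257.5805…
Balance at month 15: £45,257.5805… × (1 + 0.0135)^11 = £52,450.8603…
After £32,000.00 payment: £52,450.8603… − £32,000.00 = £20,450.8603…
Balance at month 18: £20,450.8603… × (1 + 0.0135)^3 = £21,290.3520…
Penalty: 18 × 1.5% × £68,010.00 = £18,362.70
Final settlement = outstanding balance + penalty = £21,290.3520… + £18,362.70 = £39,653.05

£39,653.05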